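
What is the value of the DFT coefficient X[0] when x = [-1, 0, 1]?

X[0] = Σ(n=0 to 2) x[n] · ω_3^0 = Σ x[n]
= (-1) + (0) + (1)

X[0] = 0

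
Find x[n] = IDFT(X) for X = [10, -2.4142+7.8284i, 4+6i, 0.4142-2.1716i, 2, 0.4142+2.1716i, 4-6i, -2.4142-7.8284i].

x[n] = (1/8) Σ(k=0 to 7) X[k] · e^(2πikn/8)

Computing each x[n]:
x[0] = 2
x[1] = -2
x[2] = -2
x[3] = 2
x[4] = 3
x[5] = 1
x[6] = 3
x[7] = 3

x = [2, -2, -2, 2, 3, 1, 3, 3]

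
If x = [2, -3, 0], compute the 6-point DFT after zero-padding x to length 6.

Original 3-point DFT: [-1, 3.5000+2.5981i, 3.5000-2.5981i]
Zero-padded 6-point DFT provides frequency interpolation.

DFT_6([x, 0, ...]) = [-1, 0.5000+2.5981i, 3.5000+2.5981i, 5, 3.5000-2.5981i, 0.5000-2.5981i]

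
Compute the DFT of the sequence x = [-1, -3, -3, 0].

X[k] = Σ(n=0 to 3) x[n] · ω_4^(nk)
where ω_4 = e^(-2πi/4)

Computing each X[k]:
X[0] = -7
X[1] = 2+3i
X[2] = -1
X[3] = 2-3i

X = [-7, 2+3i, -1, 2-3i]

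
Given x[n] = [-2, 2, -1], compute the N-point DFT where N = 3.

X[k] = Σ(n=0 to 2) x[n] · ω_3^(nk)
where ω_3 = e^(-2πi/3)

Computing each X[k]:
X[0] = -1
X[1] = -2.5000-2.5981i
X[2] = -2.5000+2.5981i

X = [-1, -2.5000-2.5981i, -2.5000+2.5981i]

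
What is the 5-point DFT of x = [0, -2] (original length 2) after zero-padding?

Original 2-point DFT: [-2, 2]
Zero-padded 5-point DFT provides frequency interpolation.

DFT_5([x, 0, ...]) = [-2, -0.6180+1.9021i, 1.6180+1.1756i, 1.6180-1.1756i, -0.6180-1.9021i]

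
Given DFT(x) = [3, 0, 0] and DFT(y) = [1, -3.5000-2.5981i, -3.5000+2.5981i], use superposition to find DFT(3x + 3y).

By linearity: DFT(3x + 3y) = 3·DFT(x) + 3·DFT(y)
= 3·[3, 0, 0] + 3·[1, -3.5000-2.5981i, -3.5000+2.5981i]

Computing element-wise:
Z[0] = 3·(3) + 3·(1) = 12
Z[1] = 3·(0) + 3·(-3.5000-2.5981i) = -10.5000-7.7943i
Z[2] = 3·(0) + 3·(-3.5000+2.5981i) = -10.5000+7.7943i

DFT(3x + 3y) = 3·X + 3·Y = [12, -10.5000-7.7943i, -10.5000+7.7943i]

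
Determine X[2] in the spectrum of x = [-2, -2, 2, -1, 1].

X[2] = Σ(n=0 to 4) x[n] · ω_5^(2n) where ω_5 = e^(-2πi/5)
= (-2)·ω_5^0 + (-2)·ω_5^2 + (2)·ω_5^4 + (-1)·ω_5^6 + (1)·ω_5^8

X[2] = -0.8820+4.6165i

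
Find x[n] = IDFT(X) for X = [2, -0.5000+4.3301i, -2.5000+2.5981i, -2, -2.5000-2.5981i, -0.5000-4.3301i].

x[n] = (1/6) Σ(k=0 to 5) X[k] · e^(2πikn/6)

Computing each x[n]:
x[0] = -1
x[1] = -1
x[2] = 0
x[3] = 0
x[4] = 1
x[5] = 3

x = [-1, -1, 0, 0, 1, 3]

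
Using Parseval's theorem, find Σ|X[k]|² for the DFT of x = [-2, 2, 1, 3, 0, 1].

Parseval: Σ|x[n]|² = (1/N)Σ|X[k]|², so Σ|X[k]|² = N·Σ|x[n]|² = 6·19.0000

Σ|X[k]|² = N·Σ|x[n]|² = 6·19.0000 = 114.0000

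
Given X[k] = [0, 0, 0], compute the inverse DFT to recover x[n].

x[n] = (1/3) Σ(k=0 to 2) X[k] · e^(2πikn/3)

Computing each x[n]:
x[0] = 0
x[1] = 0
x[2] = 0

x = [0, 0, 0]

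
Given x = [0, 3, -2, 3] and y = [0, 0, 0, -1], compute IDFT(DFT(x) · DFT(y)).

(x ⊛ y)[n] = Σ(m=0 to 3) x[m] · y[(n-m) mod 4]

Computing each output sample:
(x ⊛ y)[0] = -3
(x ⊛ y)[1] = 2
(x ⊛ y)[2] = -3
(x ⊛ y)[3] = 0

x ⊛ y = [-3, 2, -3, 0]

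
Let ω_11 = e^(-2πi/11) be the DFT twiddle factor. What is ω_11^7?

ω_11^7 = e^(-2πi·7/11)
= cos(-2π·7/11) + i·sin(-2π·7/11)
= cos(-14π/11) + i·sin(-14π/11)

ω_11^7 = cos(-14π/11) + i·sin(-14π/11) = -0.6549+0.7557i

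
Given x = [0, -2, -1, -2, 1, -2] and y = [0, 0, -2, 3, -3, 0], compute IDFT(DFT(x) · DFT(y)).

(x ⊛ y)[n] = Σ(m=0 to 5) x[m] · y[(n-m) mod 6]

Computing each output sample:
(x ⊛ y)[0] = -5
(x ⊛ y)[1] = 13
(x ⊛ y)[2] = -9
(x ⊛ y)[3] = 10
(x ⊛ y)[4] = -4
(x ⊛ y)[5] = 7

x ⊛ y = [-5, 13, -9, 10, -4, 7]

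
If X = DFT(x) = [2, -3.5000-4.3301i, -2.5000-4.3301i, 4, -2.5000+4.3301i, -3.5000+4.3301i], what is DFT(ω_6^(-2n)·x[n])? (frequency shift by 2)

Modulation property: DFT(ω_6^(-2n)·x[n]) = X[(k-2) mod 6], so circularly shift X by 2 positions.

X[k-2] = [-2.5000+4.3301i, -3.5000+4.3301i, 2, -3.5000-4.3301i, -2.5000-4.3301i, 4]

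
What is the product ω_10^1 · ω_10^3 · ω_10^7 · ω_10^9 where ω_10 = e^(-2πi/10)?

The primitive 10th roots of unity are ω_10^k for k coprime to 10: k ∈ {1, 3, 7, 9}
Their product equals the constant term of the cyclotomic polynomial Φ_10(x) up to sign.
For n ≥ 3, the product of all primitive nth roots of unity is 1. (For n=1 it is 1; for n=2 it is -1.)

1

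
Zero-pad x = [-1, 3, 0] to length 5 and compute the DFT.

Original 3-point DFT: [2, -2.5000-2.5981i, -2.5000+2.5981i]
Zero-padded 5-point DFT provides frequency interpolation.

DFT_5([x, 0, ...]) = [2, -0.0729-2.8532i, -3.4271-1.7634i, -3.4271+1.7634i, -0.0729+2.8532i]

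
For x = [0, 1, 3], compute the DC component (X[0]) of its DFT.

X[0] = Σ(n=0 to 2) x[n] · ω_3^0 = Σ x[n]
= (0) + (1) + (3)

X[0] = 4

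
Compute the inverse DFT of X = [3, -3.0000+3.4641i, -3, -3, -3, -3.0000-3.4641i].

x[n] = (1/6) Σ(k=0 to 5) X[k] · e^(2πikn/6)

Computing each x[n]:
x[0] = -2
x[1] = 0
x[2] = 0
x[3] = 1
x[4] = 2
x[5] = 2

x = [-2, 0, 0, 1, 2, 2]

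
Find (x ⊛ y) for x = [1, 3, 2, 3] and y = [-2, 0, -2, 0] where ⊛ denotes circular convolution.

(x ⊛ y)[n] = Σ(m=0 to 3) x[m] · y[(n-m) mod 4]

Computing each output sample:
(x ⊛ y)[0] = -6
(x ⊛ y)[1] = -12
(x ⊛ y)[2] = -6
(x ⊛ y)[3] = -12

x ⊛ y = [-6, -12, -6, -12]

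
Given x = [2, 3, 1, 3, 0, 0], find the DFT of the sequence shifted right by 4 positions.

Time shift by 4: X_shifted[k] = ω_6^(4k) · X[k]
Shifted x = [1, 3, 0, 0, 2, 3]

DFT(x[n-4]) = [9, 3.0000+1.7321i, -3.0000-1.7321i, -3, -3.0000+1.7321i, 3.0000-1.7321i]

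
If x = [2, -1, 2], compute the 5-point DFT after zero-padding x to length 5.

Original 3-point DFT: [3, 1.5000+2.5981i, 1.5000-2.5981i]
Zero-padded 5-point DFT provides frequency interpolation.

DFT_5([x, 0, ...]) = [3, 0.0729-0.2245i, 3.4271+2.4899i, 3.4271-2.4899i, 0.0729+0.2245i]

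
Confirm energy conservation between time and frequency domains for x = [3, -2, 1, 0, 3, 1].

Time domain:
Σ|x[n]|² = |3|² + |-2|² + |1|² + |0|² + |3|² + |1|² = 24.0000

Frequency domain:
(1/6)Σ|X[k]|² = (1/6)(|6|² + |0.5000+4.3301i|² + |1.5000+0.8660i|² + |8|² + |1.5000-0.8660i|² + |0.5000-4.3301i|²) = (1/6)·144.0000 = 24.0000

Both sides agree, confirming Parseval's theorem.

Σ|x[n]|² = (1/N)Σ|X[k]|² = 24.0000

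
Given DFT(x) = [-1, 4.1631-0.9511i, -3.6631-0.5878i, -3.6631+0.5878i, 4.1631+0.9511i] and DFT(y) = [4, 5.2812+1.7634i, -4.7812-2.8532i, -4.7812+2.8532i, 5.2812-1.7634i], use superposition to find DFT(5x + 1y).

By linearity: DFT(5x + 1y) = 5·DFT(x) + 1·DFT(y)
= 5·[-1, 4.1631-0.9511i, -3.6631-0.5878i, -3.6631+0.5878i, 4.1631+0.9511i] + 1·[4, 5.2812+1.7634i, -4.7812-2.8532i, -4.7812+2.8532i, 5.2812-1.7634i]

Computing element-wise:
Z[0] = 5·(-1) + 1·(4) = -1
Z[1] = 5·(4.1631-0.9511i) + 1·(5.2812+1.7634i) = 26.0967-2.9921i
Z[2] = 5·(-3.6631-0.5878i) + 1·(-4.7812-2.8532i) = -23.0967-5.7922i
Z[3] = 5·(-3.6631+0.5878i) + 1·(-4.7812+2.8532i) = -23.0967+5.7922i
Z[4] = 5·(4.1631+0.9511i) + 1·(5.2812-1.7634i) = 26.0967+2.9921i

DFT(5x + 1y) = 5·X + 1·Y = [-1, 26.0967-2.9921i, -23.0967-5.7922i, -23.0967+5.7922i, 26.0967+2.9921i]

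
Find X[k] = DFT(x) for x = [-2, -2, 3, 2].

X[k] = Σ(n=0 to 3) x[n] · ω_4^(nk)
where ω_4 = e^(-2πi/4)

Computing each X[k]:
X[0] = 1
X[1] = -5+4i
X[2] = 1
X[3] = -5-4i

X = [1, -5+4i, 1, -5-4i]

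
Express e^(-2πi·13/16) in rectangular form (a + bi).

ω_16^13 = e^(-2πi·13/16)
= cos(-2π·13/16) + i·sin(-2π·13/16)
= cos(-26π/16) + i·sin(-26π/16)

ω_16^13 = cos(-26π/16) + i·sin(-26π/16) = 0.3827+0.9239i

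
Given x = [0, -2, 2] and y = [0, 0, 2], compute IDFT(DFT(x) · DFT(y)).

(x ⊛ y)[n] = Σ(m=0 to 2) x[m] · y[(n-m) mod 3]

Computing each output sample:
(x ⊛ y)[0] = -4
(x ⊛ y)[1] = 4
(x ⊛ y)[2] = 0

x ⊛ y = [-4, 4, 0]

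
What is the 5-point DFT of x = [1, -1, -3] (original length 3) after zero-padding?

Original 3-point DFT: [-3, 3.0000-1.7321i, 3.0000+1.7321i]
Zero-padded 5-point DFT provides frequency interpolation.

DFT_5([x, 0, ...]) = [-3, 3.1180+2.7144i, 0.8820-2.2654i, 0.8820+2.2654i, 3.1180-2.7144i]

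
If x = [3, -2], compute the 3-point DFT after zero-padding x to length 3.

Original 2-point DFT: [1, 5]
Zero-padded 3-point DFT provides frequency interpolation.

DFT_3([x, 0, ...]) = [1, 4.0000+1.7321i, 4.0000-1.7321i]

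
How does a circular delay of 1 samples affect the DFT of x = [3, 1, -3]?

Time shift by 1: X_shifted[k] = ω_3^(1k) · X[k]
Shifted x = [-3, 3, 1]

DFT(x[n-1]) = [1, -5.0000-1.7321i, -5.0000+1.7321i]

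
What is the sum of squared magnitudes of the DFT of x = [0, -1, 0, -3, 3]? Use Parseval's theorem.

Parseval: Σ|x[n]|² = (1/N)Σ|X[k]|², so Σ|X[k]|² = N·Σ|x[n]|² = 5·19.0000

Σ|X[k]|² = N·Σ|x[n]|² = 5·19.0000 = 95.0000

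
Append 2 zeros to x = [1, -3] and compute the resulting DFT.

Original 2-point DFT: [-2, 4]
Zero-padded 4-point DFT provides frequency interpolation.

DFT_4([x, 0, ...]) = [-2, 1+3i, 4, 1-3i]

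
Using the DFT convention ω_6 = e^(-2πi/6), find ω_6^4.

ω_6^4 = e^(-2πi·4/6)
= cos(-2π·4/6) + i·sin(-2π·4/6)
= cos(-8π/6) + i·sin(-8π/6)

ω_6^4 = cos(-8π/6) + i·sin(-8π/6) = -0.5000+0.8660i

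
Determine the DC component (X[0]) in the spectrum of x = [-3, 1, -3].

X[0] = Σ(n=0 to 2) x[n] · ω_3^0 = Σ x[n]
= (-3) + (1) + (-3)

X[0] = -5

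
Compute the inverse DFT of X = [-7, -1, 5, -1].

x[n] = (1/4) Σ(k=0 to 3) X[k] · e^(2πikn/4)

Computing each x[n]:
x[0] = -1
x[1] = -3
x[2] = 0
x[3] = -3

x = [-1, -3, 0, -3]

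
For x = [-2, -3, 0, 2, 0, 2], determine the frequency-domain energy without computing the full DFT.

Parseval: Σ|x[n]|² = (1/N)Σ|X[k]|², so Σ|X[k]|² = N·Σ|x[n]|² = 6·21.0000

Σ|X[k]|² = N·Σ|x[n]|² = 6·21.0000 = 126.0000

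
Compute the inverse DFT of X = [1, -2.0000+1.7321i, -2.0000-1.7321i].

x[n] = (1/3) Σ(k=0 to 2) X[k] · e^(2πikn/3)

Computing each x[n]:
x[0] = -1
x[1] = 0
x[2] = 2

x = [-1, 0, 2]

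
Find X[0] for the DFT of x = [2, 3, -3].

X[0] = Σ(n=0 to 2) x[n] · ω_3^0 = Σ x[n]
= (2) + (3) + (-3)

X[0] = 2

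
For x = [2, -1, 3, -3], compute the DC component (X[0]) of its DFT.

X[0] = Σ(n=0 to 3) x[n] · ω_4^0 = Σ x[n]
= (2) + (-1) + (3) + (-3)

X[0] = 1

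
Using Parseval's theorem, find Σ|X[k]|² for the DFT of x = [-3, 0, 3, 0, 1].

Parseval: Σ|x[n]|² = (1/N)Σ|X[k]|², so Σ|X[k]|² = N·Σ|x[n]|² = 5·19.0000

Σ|X[k]|² = N·Σ|x[n]|² = 5·19.0000 = 95.0000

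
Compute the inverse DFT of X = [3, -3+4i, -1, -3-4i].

x[n] = (1/4) Σ(k=0 to 3) X[k] · e^(2πikn/4)

Computing each x[n]:
x[0] = -1
x[1] = -1
x[2] = 2
x[3] = 3

x = [-1, -1, 2, 3]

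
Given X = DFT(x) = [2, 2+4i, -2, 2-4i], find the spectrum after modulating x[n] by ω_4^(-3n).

Modulation property: DFT(ω_4^(-3n)·x[n]) = X[(k-3) mod 4], so circularly shift X by 3 positions.

X[k-3] = [2+4i, -2, 2-4i, 2]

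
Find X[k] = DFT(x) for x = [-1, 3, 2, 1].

X[k] = Σ(n=0 to 3) x[n] · ω_4^(nk)
where ω_4 = e^(-2πi/4)

Computing each X[k]:
X[0] = 5
X[1] = -3-2i
X[2] = -3
X[3] = -3+2i

X = [5, -3-2i, -3, -3+2i]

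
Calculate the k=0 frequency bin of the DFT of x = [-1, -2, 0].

X[0] = Σ(n=0 to 2) x[n] · ω_3^0 = Σ x[n]
= (-1) + (-2) + (0)

X[0] = -3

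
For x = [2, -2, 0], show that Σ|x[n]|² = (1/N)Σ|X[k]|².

Time domain:
Σ|x[n]|² = |2|² + |-2|² + |0|² = 8.0000

Frequency domain:
(1/3)Σ|X[k]|² = (1/3)(|0|² + |3.0000+1.7321i|² + |3.0000-1.7321i|²) = (1/3)·24.0000 = 8.0000

Both sides agree, confirming Parseval's theorem.

Σ|x[n]|² = (1/N)Σ|X[k]|² = 8.0000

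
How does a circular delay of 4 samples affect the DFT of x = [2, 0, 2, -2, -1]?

Time shift by 4: X_shifted[k] = ω_5^(4k) · X[k]
Shifted x = [0, 2, -2, -1, 2]

DFT(x[n-4]) = [1, 3.6631+0.5878i, -4.1631-0.9511i, -4.1631+0.9511i, 3.6631-0.5878i]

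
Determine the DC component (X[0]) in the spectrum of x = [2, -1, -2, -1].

X[0] = Σ(n=0 to 3) x[n] · ω_4^0 = Σ x[n]
= (2) + (-1) + (-2) + (-1)

X[0] = -2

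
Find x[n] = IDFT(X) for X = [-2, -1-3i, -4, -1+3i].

x[n] = (1/4) Σ(k=0 to 3) X[k] · e^(2πikn/4)

Computing each x[n]:
x[0] = -2
x[1] = 2
x[2] = -1
x[3] = -1

x = [-2, 2, -1, -1]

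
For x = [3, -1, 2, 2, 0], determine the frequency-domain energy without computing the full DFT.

Parseval: Σ|x[n]|² = (1/N)Σ|X[k]|², so Σ|X[k]|² = N·Σ|x[n]|² = 5·18.0000

Σ|X[k]|² = N·Σ|x[n]|² = 5·18.0000 = 90.0000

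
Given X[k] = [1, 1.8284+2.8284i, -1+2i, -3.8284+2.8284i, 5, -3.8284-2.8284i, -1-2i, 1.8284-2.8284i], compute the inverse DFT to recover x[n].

x[n] = (1/8) Σ(k=0 to 7) X[k] · e^(2πikn/8)

Computing each x[n]:
x[0] = 0
x[1] = -1
x[2] = 1
x[3] = -2
x[4] = 1
x[5] = -1
x[6] = 1
x[7] = 2

x = [0, -1, 1, -2, 1, -1, 1, 2]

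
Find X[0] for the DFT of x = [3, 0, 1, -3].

X[0] = Σ(n=0 to 3) x[n] · ω_4^0 = Σ x[n]
= (3) + (0) + (1) + (-3)

X[0] = 1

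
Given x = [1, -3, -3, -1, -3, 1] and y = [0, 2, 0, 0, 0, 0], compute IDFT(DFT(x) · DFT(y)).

(x ⊛ y)[n] = Σ(m=0 to 5) x[m] · y[(n-m) mod 6]

Computing each output sample:
(x ⊛ y)[0] = 2
(x ⊛ y)[1] = 2
(x ⊛ y)[2] = -6
(x ⊛ y)[3] = -6
(x ⊛ y)[4] = -2
(x ⊛ y)[5] = -6

x ⊛ y = [2, 2, -6, -6, -2, -6]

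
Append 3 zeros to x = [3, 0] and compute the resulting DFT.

Original 2-point DFT: [3, 3]
Zero-padded 5-point DFT provides frequency interpolation.

DFT_5([x, 0, ...]) = [3, 3, 3, 3, 3]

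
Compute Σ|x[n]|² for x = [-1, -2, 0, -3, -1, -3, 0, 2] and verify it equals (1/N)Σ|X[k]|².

Time domain:
Σ|x[n]|² = |-1|² + |-2|² + |0|² + |-3|² + |-1|² + |-3|² + |0|² + |2|² = 28.0000

Frequency domain:
(1/8)Σ|X[k]|² = (1/8)(|-8|² + |4.2426+2.8284i|² + |-2+4i|² + |-4.2426+2.8284i|² + |4|² + |-4.2426-2.8284i|² + |-2-4i|² + |4.2426-2.8284i|²) = (1/8)·224.0000 = 28.0000

Both sides agree, confirming Parseval's theorem.

Σ|x[n]|² = (1/N)Σ|X[k]|² = 28.0000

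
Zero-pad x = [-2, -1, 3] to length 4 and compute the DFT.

Original 3-point DFT: [0, -3.0000+3.4641i, -3.0000-3.4641i]
Zero-padded 4-point DFT provides frequency interpolation.

DFT_4([x, 0, ...]) = [0, -5+1i, 2, -5-1i]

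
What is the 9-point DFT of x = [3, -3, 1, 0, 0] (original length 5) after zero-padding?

Original 5-point DFT: [1, 1.2639+2.2654i, 5.7361+2.7144i, 5.7361-2.7144i, 1.2639-2.2654i]
Zero-padded 9-point DFT provides frequency interpolation.

DFT_9([x, 0, ...]) = [1, 0.8755+0.9436i, 1.5394+2.6124i, 4.0000+3.4641i, 6.5851+1.6688i, 6.5851-1.6688i, 4.0000-3.4641i, 1.5394-2.6124i, 0.8755-0.9436i]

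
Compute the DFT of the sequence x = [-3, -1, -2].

X[k] = Σ(n=0 to 2) x[n] · ω_3^(nk)
where ω_3 = e^(-2πi/3)

Computing each X[k]:
X[0] = -6
X[1] = -1.5000-0.8660i
X[2] = -1.5000+0.8660i

X = [-6, -1.5000-0.8660i, -1.5000+0.8660i]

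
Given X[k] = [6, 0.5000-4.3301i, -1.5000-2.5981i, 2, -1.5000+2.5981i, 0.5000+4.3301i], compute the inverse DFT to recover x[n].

x[n] = (1/6) Σ(k=0 to 5) X[k] · e^(2πikn/6)

Computing each x[n]:
x[0] = 1
x[1] = 3
x[2] = 2
x[3] = 0
x[4] = 1
x[5] = -1

x = [1, 3, 2, 0, 1, -1]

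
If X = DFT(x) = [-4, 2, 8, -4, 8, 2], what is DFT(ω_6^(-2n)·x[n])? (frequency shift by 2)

Modulation property: DFT(ω_6^(-2n)·x[n]) = X[(k-2) mod 6], so circularly shift X by 2 positions.

X[k-2] = [8, 2, -4, 2, 8, -4]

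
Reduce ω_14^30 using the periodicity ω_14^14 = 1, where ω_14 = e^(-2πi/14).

Since ω_14^14 = 1, powers reduce modulo 14.
30 mod 14 = 2
So ω_14^30 = ω_14^2 = e^(-2πi·2/14)

ω_14^30 = ω_14^2 = 0.6235-0.7818i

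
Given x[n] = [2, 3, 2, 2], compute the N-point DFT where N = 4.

X[k] = Σ(n=0 to 3) x[n] · ω_4^(nk)
where ω_4 = e^(-2πi/4)

Computing each X[k]:
X[0] = 9
X[1] = -1i
X[2] = -1
X[3] = 1i

X = [9, -1i, -1, 1i]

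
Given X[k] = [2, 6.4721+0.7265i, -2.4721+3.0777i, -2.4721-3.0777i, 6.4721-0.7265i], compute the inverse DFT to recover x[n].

x[n] = (1/5) Σ(k=0 to 4) X[k] · e^(2πikn/5)

Computing each x[n]:
x[0] = 2
x[1] = 1
x[2] = -1
x[3] = -3
x[4] = 3

x = [2, 1, -1, -3, 3]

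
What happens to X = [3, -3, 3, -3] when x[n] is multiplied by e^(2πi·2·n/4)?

Modulation property: DFT(ω_4^(-2n)·x[n]) = X[(k-2) mod 4], so circularly shift X by 2 positions.

X[k-2] = [3, -3, 3, -3]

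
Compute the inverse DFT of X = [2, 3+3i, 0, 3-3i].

x[n] = (1/4) Σ(k=0 to 3) X[k] · e^(2πikn/4)

Computing each x[n]:
x[0] = 2
x[1] = -1
x[2] = -1
x[3] = 2

x = [2, -1, -1, 2]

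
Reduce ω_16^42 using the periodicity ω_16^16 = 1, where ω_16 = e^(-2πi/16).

Since ω_16^16 = 1, powers reduce modulo 16.
42 mod 16 = 10
So ω_16^42 = ω_16^10 = e^(-2πi·10/16)

ω_16^42 = ω_16^10 = -0.7071+0.7071i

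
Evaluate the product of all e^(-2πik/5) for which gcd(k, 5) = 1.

The primitive 5th roots of unity are ω_5^k for k coprime to 5: k ∈ {1, 2, 3, 4}
Their product equals the constant term of the cyclotomic polynomial Φ_5(x) up to sign.
For n ≥ 3, the product of all primitive nth roots of unity is 1. (For n=1 it is 1; for n=2 it is -1.)

1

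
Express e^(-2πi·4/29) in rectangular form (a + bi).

ω_29^4 = e^(-2πi·4/29)
= cos(-2π·4/29) + i·sin(-2π·4/29)
= cos(-8π/29) + i·sin(-8π/29)

ω_29^4 = cos(-8π/29) + i·sin(-8π/29) = 0.6474-0.7622i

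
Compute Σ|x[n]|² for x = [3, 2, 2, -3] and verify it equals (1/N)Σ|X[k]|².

Time domain:
Σ|x[n]|² = |3|² + |2|² + |2|² + |-3|² = 26.0000

Frequency domain:
(1/4)Σ|X[k]|² = (1/4)(|4|² + |1-5i|² + |6|² + |1+5i|²) = (1/4)·104.0000 = 26.0000

Both sides agree, confirming Parseval's theorem.

Σ|x[n]|² = (1/N)Σ|X[k]|² = 26.0000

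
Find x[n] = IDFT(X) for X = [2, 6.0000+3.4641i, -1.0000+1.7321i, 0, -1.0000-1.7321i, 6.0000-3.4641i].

x[n] = (1/6) Σ(k=0 to 5) X[k] · e^(2πikn/6)

Computing each x[n]:
x[0] = 2
x[1] = 0
x[2] = -1
x[3] = -2
x[4] = 0
x[5] = 3

x = [2, 0, -1, -2, 0, 3]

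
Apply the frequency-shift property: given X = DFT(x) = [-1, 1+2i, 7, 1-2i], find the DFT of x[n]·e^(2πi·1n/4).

Modulation property: DFT(ω_4^(-1n)·x[n]) = X[(k-1) mod 4], so circularly shift X by 1 positions.

X[k-1] = [1-2i, -1, 1+2i, 7]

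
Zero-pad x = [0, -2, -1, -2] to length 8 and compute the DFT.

Original 4-point DFT: [-5, 1, 3, 1]
Zero-padded 8-point DFT provides frequency interpolation.

DFT_8([x, 0, ...]) = [-5, 3.8284i, 1, 1.8284i, 3, -1.8284i, 1, -3.8284i]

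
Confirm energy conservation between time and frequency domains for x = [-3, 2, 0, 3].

Time domain:
Σ|x[n]|² = |-3|² + |2|² + |0|² + |3|² = 22.0000

Frequency domain:
(1/4)Σ|X[k]|² = (1/4)(|2|² + |-3+1i|² + |-8|² + |-3-1i|²) = (1/4)·88.0000 = 22.0000

Both sides agree, confirming Parseval's theorem.

Σ|x[n]|² = (1/N)Σ|X[k]|² = 22.0000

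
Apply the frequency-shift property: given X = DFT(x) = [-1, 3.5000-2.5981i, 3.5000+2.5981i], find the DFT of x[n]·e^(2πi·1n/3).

Modulation property: DFT(ω_3^(-1n)·x[n]) = X[(k-1) mod 3], so circularly shift X by 1 positions.

X[k-1] = [3.5000+2.5981i, -1, 3.5000-2.5981i]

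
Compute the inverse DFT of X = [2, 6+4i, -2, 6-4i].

x[n] = (1/4) Σ(k=0 to 3) X[k] · e^(2πikn/4)

Computing each x[n]:
x[0] = 3
x[1] = -1
x[2] = -3
x[3] = 3

x = [3, -1, -3, 3]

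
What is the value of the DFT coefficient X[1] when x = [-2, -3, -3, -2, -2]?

X[1] = Σ(n=0 to 4) x[n] · ω_5^(1n) where ω_5 = e^(-2πi/5)
= (-2)·ω_5^0 + (-3)·ω_5^1 + (-3)·ω_5^2 + (-2)·ω_5^3 + (-2)·ω_5^4

X[1] = 0.5000+1.5388i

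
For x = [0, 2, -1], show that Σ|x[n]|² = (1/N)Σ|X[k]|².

Time domain:
Σ|x[n]|² = |0|² + |2|² + |-1|² = 5.0000

Frequency domain:
(1/3)Σ|X[k]|² = (1/3)(|1|² + |-0.5000-2.5981i|² + |-0.5000+2.5981i|²) = (1/3)·15.0000 = 5.0000

Both sides agree, confirming Parseval's theorem.

Σ|x[n]|² = (1/N)Σ|X[k]|² = 5.0000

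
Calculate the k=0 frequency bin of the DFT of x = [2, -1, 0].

X[0] = Σ(n=0 to 2) x[n] · ω_3^0 = Σ x[n]
= (2) + (-1) + (0)

X[0] = 1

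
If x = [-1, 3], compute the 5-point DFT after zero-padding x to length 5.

Original 2-point DFT: [2, -4]
Zero-padded 5-point DFT provides frequency interpolation.

DFT_5([x, 0, ...]) = [2, -0.0729-2.8532i, -3.4271-1.7634i, -3.4271+1.7634i, -0.0729+2.8532i]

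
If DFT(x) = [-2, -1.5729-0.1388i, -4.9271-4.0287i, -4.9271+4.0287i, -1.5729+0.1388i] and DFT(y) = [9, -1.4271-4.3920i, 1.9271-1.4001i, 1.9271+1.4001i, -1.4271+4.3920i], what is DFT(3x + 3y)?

By linearity: DFT(3x + 3y) = 3·DFT(x) + 3·DFT(y)
= 3·[-2, -1.5729-0.1388i, -4.9271-4.0287i, -4.9271+4.0287i, -1.5729+0.1388i] + 3·[9, -1.4271-4.3920i, 1.9271-1.4001i, 1.9271+1.4001i, -1.4271+4.3920i]

Computing element-wise:
Z[0] = 3·(-2) + 3·(9) = 21
Z[1] = 3·(-1.5729-0.1388i) + 3·(-1.4271-4.3920i) = -9.0000-13.5924i
Z[2] = 3·(-4.9271-4.0287i) + 3·(1.9271-1.4001i) = -9.0000-16.2864i
Z[3] = 3·(-4.9271+4.0287i) + 3·(1.9271+1.4001i) = -9.0000+16.2864i
Z[4] = 3·(-1.5729+0.1388i) + 3·(-1.4271+4.3920i) = -9.0000+13.5924i

DFT(3x + 3y) = 3·X + 3·Y = [21, -9.0000-13.5924i, -9.0000-16.2864i, -9.0000+16.2864i, -9.0000+13.5924i]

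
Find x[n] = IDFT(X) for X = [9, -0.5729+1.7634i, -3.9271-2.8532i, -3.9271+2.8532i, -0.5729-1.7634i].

x[n] = (1/5) Σ(k=0 to 4) X[k] · e^(2πikn/5)

Computing each x[n]:
x[0] = 0
x[1] = 3
x[2] = 0
x[3] = 3
x[4] = 3

x = [0, 3, 0, 3, 3]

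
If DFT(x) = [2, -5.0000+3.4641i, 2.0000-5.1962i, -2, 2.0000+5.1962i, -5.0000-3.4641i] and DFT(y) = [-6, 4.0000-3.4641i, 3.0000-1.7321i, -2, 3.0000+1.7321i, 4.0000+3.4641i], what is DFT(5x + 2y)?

By linearity: DFT(5x + 2y) = 5·DFT(x) + 2·DFT(y)
= 5·[2, -5.0000+3.4641i, 2.0000-5.1962i, -2, 2.0000+5.1962i, -5.0000-3.4641i] + 2·[-6, 4.0000-3.4641i, 3.0000-1.7321i, -2, 3.0000+1.7321i, 4.0000+3.4641i]

Computing element-wise:
Z[0] = 5·(2) + 2·(-6) = -2
Z[1] = 5·(-5.0000+3.4641i) + 2·(4.0000-3.4641i) = -17.0000+10.3923i
Z[2] = 5·(2.0000-5.1962i) + 2·(3.0000-1.7321i) = 16.0000-29.4452i
Z[3] = 5·(-2) + 2·(-2) = -14
Z[4] = 5·(2.0000+5.1962i) + 2·(3.0000+1.7321i) = 16.0000+29.4452i
Z[5] = 5·(-5.0000-3.4641i) + 2·(4.0000+3.4641i) = -17.0000-10.3923i

DFT(5x + 2y) = 5·X + 2·Y = [-2, -17.0000+10.3923i, 16.0000-29.4452i, -14, 16.0000+29.4452i, -17.0000-10.3923i]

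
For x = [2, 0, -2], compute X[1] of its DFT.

X[1] = Σ(n=0 to 2) x[n] · ω_3^(1n) where ω_3 = e^(-2πi/3)
= (2)·ω_3^0 + (0)·ω_3^1 + (-2)·ω_3^2

X[1] = 3.0000-1.7321i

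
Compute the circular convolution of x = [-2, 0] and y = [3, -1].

(x ⊛ y)[n] = Σ(m=0 to 1) x[m] · y[(n-m) mod 2]

Computing each output sample:
(x ⊛ y)[0] = -6
(x ⊛ y)[1] = 2

x ⊛ y = [-6, 2]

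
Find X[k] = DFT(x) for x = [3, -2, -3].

X[k] = Σ(n=0 to 2) x[n] · ω_3^(nk)
where ω_3 = e^(-2πi/3)

Computing each X[k]:
X[0] = -2
X[1] = 5.5000-0.8660i
X[2] = 5.5000+0.8660i

X = [-2, 5.5000-0.8660i, 5.5000+0.8660i]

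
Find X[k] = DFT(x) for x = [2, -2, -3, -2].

X[k] = Σ(n=0 to 3) x[n] · ω_4^(nk)
where ω_4 = e^(-2πi/4)

Computing each X[k]:
X[0] = -5
X[1] = 5
X[2] = 3
X[3] = 5

X = [-5, 5, 3, 5]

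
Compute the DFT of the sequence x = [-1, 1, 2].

X[k] = Σ(n=0 to 2) x[n] · ω_3^(nk)
where ω_3 = e^(-2πi/3)

Computing each X[k]:
X[0] = 2
X[1] = -2.5000+0.8660i
X[2] = -2.5000-0.8660i

X = [2, -2.5000+0.8660i, -2.5000-0.8660i]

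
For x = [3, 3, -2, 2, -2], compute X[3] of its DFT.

X[3] = Σ(n=0 to 4) x[n] · ω_5^(3n) where ω_5 = e^(-2πi/5)
= (3)·ω_5^0 + (3)·ω_5^3 + (-2)·ω_5^6 + (2)·ω_5^9 + (-2)·ω_5^12

X[3] = 2.1910+6.7432i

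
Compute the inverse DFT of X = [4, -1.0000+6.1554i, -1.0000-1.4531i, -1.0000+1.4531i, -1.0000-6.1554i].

x[n] = (1/5) Σ(k=0 to 4) X[k] · e^(2πikn/5)

Computing each x[n]:
x[0] = 0
x[1] = -1
x[2] = -1
x[3] = 3
x[4] = 3

x = [0, -1, -1, 3, 3]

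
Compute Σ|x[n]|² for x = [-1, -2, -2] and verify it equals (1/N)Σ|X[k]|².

Time domain:
Σ|x[n]|² = |-1|² + |-2|² + |-2|² = 9.0000

Frequency domain:
(1/3)Σ|X[k]|² = (1/3)(|-5|² + |1|² + |1|²) = (1/3)·27.0000 = 9.0000

Both sides agree, confirming Parseval's theorem.

Σ|x[n]|² = (1/N)Σ|X[k]|² = 9.0000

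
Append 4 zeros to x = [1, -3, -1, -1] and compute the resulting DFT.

Original 4-point DFT: [-4, 2+2i, 4, 2-2i]
Zero-padded 8-point DFT provides frequency interpolation.

DFT_8([x, 0, ...]) = [-4, -0.4142+3.8284i, 2+2i, 2.4142+1.8284i, 4, 2.4142-1.8284i, 2-2i, -0.4142-3.8284i]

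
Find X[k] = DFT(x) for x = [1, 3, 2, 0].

X[k] = Σ(n=0 to 3) x[n] · ω_4^(nk)
where ω_4 = e^(-2πi/4)

Computing each X[k]:
X[0] = 6
X[1] = -1-3i
X[2] = 0
X[3] = -1+3i

X = [6, -1-3i, 0, -1+3i]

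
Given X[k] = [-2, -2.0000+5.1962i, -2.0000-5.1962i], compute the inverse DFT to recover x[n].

x[n] = (1/3) Σ(k=0 to 2) X[k] · e^(2πikn/3)

Computing each x[n]:
x[0] = -2
x[1] = -3
x[2] = 3

x = [-2, -3, 3]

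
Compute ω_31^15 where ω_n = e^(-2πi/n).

ω_31^15 = e^(-2πi·15/31)
= cos(-2π·15/31) + i·sin(-2π·15/31)
= cos(-30π/31) + i·sin(-30π/31)

ω_31^15 = cos(-30π/31) + i·sin(-30π/31) = -0.9949-0.1012i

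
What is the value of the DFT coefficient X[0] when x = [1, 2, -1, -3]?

X[0] = Σ(n=0 to 3) x[n] · ω_4^0 = Σ x[n]
= (1) + (2) + (-1) + (-3)

X[0] = -1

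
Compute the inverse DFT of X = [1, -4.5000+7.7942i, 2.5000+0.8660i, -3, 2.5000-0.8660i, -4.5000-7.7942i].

x[n] = (1/6) Σ(k=0 to 5) X[k] · e^(2πikn/6)

Computing each x[n]:
x[0] = -1
x[1] = -3
x[2] = -2
x[3] = 3
x[4] = 2
x[5] = 2

x = [-1, -3, -2, 3, 2, 2]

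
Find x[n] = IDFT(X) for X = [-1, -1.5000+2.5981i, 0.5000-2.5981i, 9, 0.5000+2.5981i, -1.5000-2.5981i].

x[n] = (1/6) Σ(k=0 to 5) X[k] · e^(2πikn/6)

Computing each x[n]:
x[0] = 1
x[1] = -2
x[2] = 0
x[3] = -1
x[4] = 3
x[5] = -2

x = [1, -2, 0, -1, 3, -2]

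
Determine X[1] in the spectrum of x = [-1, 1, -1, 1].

X[1] = Σ(n=0 to 3) x[n] · ω_4^(1n) where ω_4 = e^(-2πi/4)
= (-1)·ω_4^0 + (1)·ω_4^1 + (-1)·ω_4^2 + (1)·ω_4^3

X[1] = 0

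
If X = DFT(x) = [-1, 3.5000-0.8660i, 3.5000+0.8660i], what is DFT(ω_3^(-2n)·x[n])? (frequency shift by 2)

Modulation property: DFT(ω_3^(-2n)·x[n]) = X[(k-2) mod 3], so circularly shift X by 2 positions.

X[k-2] = [3.5000-0.8660i, 3.5000+0.8660i, -1]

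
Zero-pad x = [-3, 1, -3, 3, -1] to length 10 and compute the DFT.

Original 5-point DFT: [-3, -3.0000+1.6246i, -3.0000-6.8819i, -3.0000+6.8819i, -3.0000-1.6246i]
Zero-padded 10-point DFT provides frequency interpolation.

DFT_10([x, 0, ...]) = [-3, -3.2361, -3.0000+1.6246i, 1.2361, -3.0000-6.8819i, -11, -3.0000+6.8819i, 1.2361, -3.0000-1.6246i, -3.2361]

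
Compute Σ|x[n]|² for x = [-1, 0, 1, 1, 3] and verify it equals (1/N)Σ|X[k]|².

Time domain:
Σ|x[n]|² = |-1|² + |0|² + |1|² + |1|² + |3|² = 12.0000

Frequency domain:
(1/5)Σ|X[k]|² = (1/5)(|4|² + |-1.6910+2.8532i|² + |-2.8090+1.7634i|² + |-2.8090-1.7634i|² + |-1.6910-2.8532i|²) = (1/5)·60.0000 = 12.0000

Both sides agree, confirming Parseval's theorem.

Σ|x[n]|² = (1/N)Σ|X[k]|² = 12.0000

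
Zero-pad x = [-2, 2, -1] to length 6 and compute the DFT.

Original 3-point DFT: [-1, -2.5000-2.5981i, -2.5000+2.5981i]
Zero-padded 6-point DFT provides frequency interpolation.

DFT_6([x, 0, ...]) = [-1, -0.5000-0.8660i, -2.5000-2.5981i, -5, -2.5000+2.5981i, -0.5000+0.8660i]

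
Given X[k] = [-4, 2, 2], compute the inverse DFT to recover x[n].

x[n] = (1/3) Σ(k=0 to 2) X[k] · e^(2πikn/3)

Computing each x[n]:
x[0] = 0
x[1] = -2
x[2] = -2

x = [0, -2, -2]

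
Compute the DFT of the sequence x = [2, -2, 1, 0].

X[k] = Σ(n=0 to 3) x[n] · ω_4^(nk)
where ω_4 = e^(-2πi/4)

Computing each X[k]:
X[0] = 1
X[1] = 1+2i
X[2] = 5
X[3] = 1-2i

X = [1, 1+2i, 5, 1-2i]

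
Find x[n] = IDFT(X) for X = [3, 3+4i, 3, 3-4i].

x[n] = (1/4) Σ(k=0 to 3) X[k] · e^(2πikn/4)

Computing each x[n]:
x[0] = 3
x[1] = -2
x[2] = 0
x[3] = 2

x = [3, -2, 0, 2]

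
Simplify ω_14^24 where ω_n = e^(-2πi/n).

Since ω_14^14 = 1, powers reduce modulo 14.
24 mod 14 = 10
So ω_14^24 = ω_14^10 = e^(-2πi·10/14)

ω_14^24 = ω_14^10 = -0.2225+0.9749i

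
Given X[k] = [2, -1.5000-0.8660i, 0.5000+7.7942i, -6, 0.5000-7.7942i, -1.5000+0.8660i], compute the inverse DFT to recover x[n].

x[n] = (1/6) Σ(k=0 to 5) X[k] · e^(2πikn/6)

Computing each x[n]:
x[0] = -1
x[1] = -1
x[2] = 2
x[3] = 2
x[4] = -3
x[5] = 3

x = [-1, -1, 2, 2, -3, 3]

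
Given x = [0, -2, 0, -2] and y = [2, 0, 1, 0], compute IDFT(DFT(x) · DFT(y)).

(x ⊛ y)[n] = Σ(m=0 to 3) x[m] · y[(n-m) mod 4]

Computing each output sample:
(x ⊛ y)[0] = 0
(x ⊛ y)[1] = -6
(x ⊛ y)[2] = 0
(x ⊛ y)[3] = -6

x ⊛ y = [0, -6, 0, -6]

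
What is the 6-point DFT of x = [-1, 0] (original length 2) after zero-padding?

Original 2-point DFT: [-1, -1]
Zero-padded 6-point DFT provides frequency interpolation.

DFT_6([x, 0, ...]) = [-1, -1, -1, -1, -1, -1]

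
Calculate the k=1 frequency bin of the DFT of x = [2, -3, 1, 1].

X[1] = Σ(n=0 to 3) x[n] · ω_4^(1n) where ω_4 = e^(-2πi/4)
= (2)·ω_4^0 + (-3)·ω_4^1 + (1)·ω_4^2 + (1)·ω_4^3

X[1] = 1+4i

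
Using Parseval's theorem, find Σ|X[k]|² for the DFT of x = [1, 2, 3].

Parseval: Σ|x[n]|² = (1/N)Σ|X[k]|², so Σ|X[k]|² = N·Σ|x[n]|² = 3·14.0000

Σ|X[k]|² = N·Σ|x[n]|² = 3·14.0000 = 42.0000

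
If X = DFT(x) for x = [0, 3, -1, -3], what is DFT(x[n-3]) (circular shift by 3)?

Time shift by 3: X_shifted[k] = ω_4^(3k) · X[k]
Shifted x = [3, -1, -3, 0]

DFT(x[n-3]) = [-1, 6+1i, 1, 6-1i]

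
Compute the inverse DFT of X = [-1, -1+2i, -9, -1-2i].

x[n] = (1/4) Σ(k=0 to 3) X[k] · e^(2πikn/4)

Computing each x[n]:
x[0] = -3
x[1] = 1
x[2] = -2
x[3] = 3

x = [-3, 1, -2, 3]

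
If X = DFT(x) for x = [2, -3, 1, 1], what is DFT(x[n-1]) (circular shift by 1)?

Time shift by 1: X_shifted[k] = ω_4^(1k) · X[k]
Shifted x = [1, 2, -3, 1]

DFT(x[n-1]) = [1, 4-1i, -5, 4+1i]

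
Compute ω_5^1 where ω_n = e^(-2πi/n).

ω_5^1 = e^(-2πi·1/5)
= cos(-2π·1/5) + i·sin(-2π·1/5)
= cos(-2π/5) + i·sin(-2π/5)

ω_5^1 = cos(-2π/5) + i·sin(-2π/5) = 0.3090-0.9511i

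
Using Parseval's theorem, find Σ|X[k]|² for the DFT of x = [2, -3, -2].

Parseval: Σ|x[n]|² = (1/N)Σ|X[k]|², so Σ|X[k]|² = N·Σ|x[n]|² = 3·17.0000

Σ|X[k]|² = N·Σ|x[n]|² = 3·17.0000 = 51.0000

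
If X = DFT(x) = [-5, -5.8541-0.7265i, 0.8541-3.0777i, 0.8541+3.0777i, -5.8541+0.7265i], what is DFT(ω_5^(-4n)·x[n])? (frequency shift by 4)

Modulation property: DFT(ω_5^(-4n)·x[n]) = X[(k-4) mod 5], so circularly shift X by 4 positions.

X[k-4] = [-5.8541-0.7265i, 0.8541-3.0777i, 0.8541+3.0777i, -5.8541+0.7265i, -5]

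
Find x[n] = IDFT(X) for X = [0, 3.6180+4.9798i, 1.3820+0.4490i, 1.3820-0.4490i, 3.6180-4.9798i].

x[n] = (1/5) Σ(k=0 to 4) X[k] · e^(2πikn/5)

Computing each x[n]:
x[0] = 2
x[1] = -2
x[2] = -2
x[3] = 0
x[4] = 2

x = [2, -2, -2, 0, 2]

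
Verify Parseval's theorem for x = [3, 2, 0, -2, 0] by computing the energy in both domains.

Time domain:
Σ|x[n]|² = |3|² + |2|² + |0|² + |-2|² + |0|² = 17.0000

Frequency domain:
(1/5)Σ|X[k]|² = (1/5)(|3|² + |5.2361-3.0777i|² + |0.7639+0.7265i|² + |0.7639-0.7265i|² + |5.2361+3.0777i|²) = (1/5)·85.0000 = 17.0000

Both sides agree, confirming Parseval's theorem.

Σ|x[n]|² = (1/N)Σ|X[k]|² = 17.0000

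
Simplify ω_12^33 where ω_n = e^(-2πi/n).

Since ω_12^12 = 1, powers reduce modulo 12.
33 mod 12 = 9
So ω_12^33 = ω_12^9 = e^(-2πi·9/12)

ω_12^33 = ω_12^9 = 1i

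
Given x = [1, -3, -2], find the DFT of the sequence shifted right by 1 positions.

Time shift by 1: X_shifted[k] = ω_3^(1k) · X[k]
Shifted x = [-2, 1, -3]

DFT(x[n-1]) = [-4, -1.0000-3.4641i, -1.0000+3.4641i]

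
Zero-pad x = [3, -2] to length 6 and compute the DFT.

Original 2-point DFT: [1, 5]
Zero-padded 6-point DFT provides frequency interpolation.

DFT_6([x, 0, ...]) = [1, 2.0000+1.7321i, 4.0000+1.7321i, 5, 4.0000-1.7321i, 2.0000-1.7321i]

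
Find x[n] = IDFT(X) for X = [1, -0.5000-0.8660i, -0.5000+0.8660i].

x[n] = (1/3) Σ(k=0 to 2) X[k] · e^(2πikn/3)

Computing each x[n]:
x[0] = 0
x[1] = 1
x[2] = 0

x = [0, 1, 0]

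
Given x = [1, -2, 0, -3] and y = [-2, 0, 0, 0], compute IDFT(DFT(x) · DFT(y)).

(x ⊛ y)[n] = Σ(m=0 to 3) x[m] · y[(n-m) mod 4]

Computing each output sample:
(x ⊛ y)[0] = -2
(x ⊛ y)[1] = 4
(x ⊛ y)[2] = 0
(x ⊛ y)[3] = 6

x ⊛ y = [-2, 4, 0, 6]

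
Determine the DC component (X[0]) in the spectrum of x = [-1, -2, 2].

X[0] = Σ(n=0 to 2) x[n] · ω_3^0 = Σ x[n]
= (-1) + (-2) + (2)

X[0] = -1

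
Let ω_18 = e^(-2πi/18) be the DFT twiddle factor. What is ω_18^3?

ω_18^3 = e^(-2πi·3/18)
= cos(-2π·3/18) + i·sin(-2π·3/18)
= cos(-6π/18) + i·sin(-6π/18)

ω_18^3 = cos(-6π/18) + i·sin(-6π/18) = 0.5000-0.8660i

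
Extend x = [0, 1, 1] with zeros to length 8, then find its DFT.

Original 3-point DFT: [2, -1, -1]
Zero-padded 8-point DFT provides frequency interpolation.

DFT_8([x, 0, ...]) = [2, 0.7071-1.7071i, -1-1i, -0.7071+0.2929i, 0, -0.7071-0.2929i, -1+1i, 0.7071+1.7071i]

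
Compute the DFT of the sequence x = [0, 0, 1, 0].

X[k] = Σ(n=0 to 3) x[n] · ω_4^(nk)
where ω_4 = e^(-2πi/4)

Computing each X[k]:
X[0] = 1
X[1] = -1
X[2] = 1
X[3] = -1

X = [1, -1, 1, -1]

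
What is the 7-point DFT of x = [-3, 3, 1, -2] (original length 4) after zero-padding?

Original 4-point DFT: [-1, -4-5i, -3, -4+5i]
Zero-padded 7-point DFT provides frequency interpolation.

DFT_7([x, 0, ...]) = [-1, 0.4499-2.4527i, -5.8155-4.0546i, -4.6344+1.4300i, -4.6344-1.4300i, -5.8155+4.0546i, 0.4499+2.4527i]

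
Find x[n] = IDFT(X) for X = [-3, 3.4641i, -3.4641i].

x[n] = (1/3) Σ(k=0 to 2) X[k] · e^(2πikn/3)

Computing each x[n]:
x[0] = -1
x[1] = -3
x[2] = 1

x = [-1, -3, 1]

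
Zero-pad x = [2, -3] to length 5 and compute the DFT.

Original 2-point DFT: [-1, 5]
Zero-padded 5-point DFT provides frequency interpolation.

DFT_5([x, 0, ...]) = [-1, 1.0729+2.8532i, 4.4271+1.7634i, 4.4271-1.7634i, 1.0729-2.8532i]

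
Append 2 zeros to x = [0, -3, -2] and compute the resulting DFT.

Original 3-point DFT: [-5, 2.5000+0.8660i, 2.5000-0.8660i]
Zero-padded 5-point DFT provides frequency interpolation.

DFT_5([x, 0, ...]) = [-5, 0.6910+4.0287i, 1.8090-0.1388i, 1.8090+0.1388i, 0.6910-4.0287i]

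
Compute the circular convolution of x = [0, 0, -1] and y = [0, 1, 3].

(x ⊛ y)[n] = Σ(m=0 to 2) x[m] · y[(n-m) mod 3]

Computing each output sample:
(x ⊛ y)[0] = -1
(x ⊛ y)[1] = -3
(x ⊛ y)[2] = 0

x ⊛ y = [-1, -3, 0]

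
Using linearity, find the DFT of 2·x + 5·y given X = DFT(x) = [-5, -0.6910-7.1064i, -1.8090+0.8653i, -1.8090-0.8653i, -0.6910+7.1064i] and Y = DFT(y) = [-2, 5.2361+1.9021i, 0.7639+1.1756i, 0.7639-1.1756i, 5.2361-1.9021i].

By linearity: DFT(2x + 5y) = 2·DFT(x) + 5·DFT(y)
= 2·[-5, -0.6910-7.1064i, -1.8090+0.8653i, -1.8090-0.8653i, -0.6910+7.1064i] + 5·[-2, 5.2361+1.9021i, 0.7639+1.1756i, 0.7639-1.1756i, 5.2361-1.9021i]

Computing element-wise:
Z[0] = 2·(-5) + 5·(-2) = -20
Z[1] = 2·(-0.6910-7.1064i) + 5·(5.2361+1.9021i) = 24.7985-4.7023i
Z[2] = 2·(-1.8090+0.8653i) + 5·(0.7639+1.1756i) = 0.2015+7.6086i
Z[3] = 2·(-1.8090-0.8653i) + 5·(0.7639-1.1756i) = 0.2015-7.6086i
Z[4] = 2·(-0.6910+7.1064i) + 5·(5.2361-1.9021i) = 24.7985+4.7023i

DFT(2x + 5y) = 2·X + 5·Y = [-20, 24.7985-4.7023i, 0.2015+7.6086i, 0.2015-7.6086i, 24.7985+4.7023i]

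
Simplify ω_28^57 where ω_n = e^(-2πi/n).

Since ω_28^28 = 1, powers reduce modulo 28.
57 mod 28 = 1
So ω_28^57 = ω_28^1 = e^(-2πi·1/28)

ω_28^57 = ω_28^1 = 0.9749-0.2225i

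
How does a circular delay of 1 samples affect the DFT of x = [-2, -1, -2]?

Time shift by 1: X_shifted[k] = ω_3^(1k) · X[k]
Shifted x = [-2, -2, -1]

DFT(x[n-1]) = [-5, -0.5000+0.8660i, -0.5000-0.8660i]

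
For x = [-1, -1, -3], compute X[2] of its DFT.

X[2] = Σ(n=0 to 2) x[n] · ω_3^(2n) where ω_3 = e^(-2πi/3)
= (-1)·ω_3^0 + (-1)·ω_3^2 + (-3)·ω_3^4

X[2] = 1.0000+1.7321i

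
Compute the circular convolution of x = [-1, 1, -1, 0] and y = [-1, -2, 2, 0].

(x ⊛ y)[n] = Σ(m=0 to 3) x[m] · y[(n-m) mod 4]

Computing each output sample:
(x ⊛ y)[0] = -1
(x ⊛ y)[1] = 1
(x ⊛ y)[2] = -3
(x ⊛ y)[3] = 4

x ⊛ y = [-1, 1, -3, 4]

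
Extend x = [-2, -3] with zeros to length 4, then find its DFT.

Original 2-point DFT: [-5, 1]
Zero-padded 4-point DFT provides frequency interpolation.

DFT_4([x, 0, ...]) = [-5, -2+3i, 1, -2-3i]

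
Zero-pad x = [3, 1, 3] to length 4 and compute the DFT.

Original 3-point DFT: [7, 1.0000+1.7321i, 1.0000-1.7321i]
Zero-padded 4-point DFT provides frequency interpolation.

DFT_4([x, 0, ...]) = [7, -1i, 5, 1i]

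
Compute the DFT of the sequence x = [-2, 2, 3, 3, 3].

X[k] = Σ(n=0 to 4) x[n] · ω_5^(nk)
where ω_5 = e^(-2πi/5)

Computing each X[k]:
X[0] = 9
X[1] = -5.3090+0.9511i
X[2] = -4.1910+0.5878i
X[3] = -4.1910-0.5878i
X[4] = -5.3090-0.9511i

X = [9, -5.3090+0.9511i, -4.1910+0.5878i, -4.1910-0.5878i, -5.3090-0.9511i]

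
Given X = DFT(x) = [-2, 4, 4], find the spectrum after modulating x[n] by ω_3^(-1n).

Modulation property: DFT(ω_3^(-1n)·x[n]) = X[(k-1) mod 3], so circularly shift X by 1 positions.

X[k-1] = [4, -2, 4]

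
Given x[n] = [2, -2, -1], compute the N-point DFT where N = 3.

X[k] = Σ(n=0 to 2) x[n] · ω_3^(nk)
where ω_3 = e^(-2πi/3)

Computing each X[k]:
X[0] = -1
X[1] = 3.5000+0.8660i
X[2] = 3.5000-0.8660i

X = [-1, 3.5000+0.8660i, 3.5000-0.8660i]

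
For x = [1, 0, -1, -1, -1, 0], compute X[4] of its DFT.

X[4] = Σ(n=0 to 5) x[n] · ω_6^(4n) where ω_6 = e^(-2πi/6)
= (1)·ω_6^0 + (0)·ω_6^4 + (-1)·ω_6^8 + (-1)·ω_6^12 + (-1)·ω_6^16 + (0)·ω_6^20

X[4] = 1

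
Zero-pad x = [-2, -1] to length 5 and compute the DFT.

Original 2-point DFT: [-3, -1]
Zero-padded 5-point DFT provides frequency interpolation.

DFT_5([x, 0, ...]) = [-3, -2.3090+0.9511i, -1.1910+0.5878i, -1.1910-0.5878i, -2.3090-0.9511i]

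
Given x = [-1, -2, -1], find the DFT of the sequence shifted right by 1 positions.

Time shift by 1: X_shifted[k] = ω_3^(1k) · X[k]
Shifted x = [-1, -1, -2]

DFT(x[n-1]) = [-4, 0.5000-0.8660i, 0.5000+0.8660i]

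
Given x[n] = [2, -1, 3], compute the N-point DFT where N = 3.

X[k] = Σ(n=0 to 2) x[n] · ω_3^(nk)
where ω_3 = e^(-2πi/3)

Computing each X[k]:
X[0] = 4
X[1] = 1.0000+3.4641i
X[2] = 1.0000-3.4641i

X = [4, 1.0000+3.4641i, 1.0000-3.4641i]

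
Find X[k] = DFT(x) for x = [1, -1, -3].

X[k] = Σ(n=0 to 2) x[n] · ω_3^(nk)
where ω_3 = e^(-2πi/3)

Computing each X[k]:
X[0] = -3
X[1] = 3.0000-1.7321i
X[2] = 3.0000+1.7321i

X = [-3, 3.0000-1.7321i, 3.0000+1.7321i]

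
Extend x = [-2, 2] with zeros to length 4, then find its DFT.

Original 2-point DFT: [0, -4]
Zero-padded 4-point DFT provides frequency interpolation.

DFT_4([x, 0, ...]) = [0, -2-2i, -4, -2+2i]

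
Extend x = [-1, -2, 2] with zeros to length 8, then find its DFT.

Original 3-point DFT: [-1, -1.0000+3.4641i, -1.0000-3.4641i]
Zero-padded 8-point DFT provides frequency interpolation.

DFT_8([x, 0, ...]) = [-1, -2.4142-0.5858i, -3+2i, 0.4142+3.4142i, 3, 0.4142-3.4142i, -3-2i, -2.4142+0.5858i]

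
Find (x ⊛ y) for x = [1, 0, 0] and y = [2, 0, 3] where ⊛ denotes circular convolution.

(x ⊛ y)[n] = Σ(m=0 to 2) x[m] · y[(n-m) mod 3]

Computing each output sample:
(x ⊛ y)[0] = 2
(x ⊛ y)[1] = 0
(x ⊛ y)[2] = 3

x ⊛ y = [2, 0, 3]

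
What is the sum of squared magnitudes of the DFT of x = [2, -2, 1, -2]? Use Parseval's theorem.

Parseval: Σ|x[n]|² = (1/N)Σ|X[k]|², so Σ|X[k]|² = N·Σ|x[n]|² = 4·13.0000

Σ|X[k]|² = N·Σ|x[n]|² = 4·13.0000 = 52.0000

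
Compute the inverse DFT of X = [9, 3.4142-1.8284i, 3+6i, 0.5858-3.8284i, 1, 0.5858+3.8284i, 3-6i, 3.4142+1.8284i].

x[n] = (1/8) Σ(k=0 to 7) X[k] · e^(2πikn/8)

Computing each x[n]:
x[0] = 3
x[1] = 1
x[2] = 0
x[3] = 3
x[4] = 1
x[5] = -2
x[6] = 1
x[7] = 2

x = [3, 1, 0, 3, 1, -2, 1, 2]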